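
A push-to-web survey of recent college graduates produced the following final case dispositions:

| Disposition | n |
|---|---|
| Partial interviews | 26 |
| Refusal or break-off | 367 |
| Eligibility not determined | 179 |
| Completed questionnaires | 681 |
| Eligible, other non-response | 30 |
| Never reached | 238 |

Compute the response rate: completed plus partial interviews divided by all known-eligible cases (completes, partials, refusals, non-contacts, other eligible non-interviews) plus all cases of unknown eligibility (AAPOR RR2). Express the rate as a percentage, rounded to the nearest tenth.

46.5%

Num: 681 + 26 = 707
Denominator: 681 + 26 + 367 + 238 + 30 + 179 = 1521
RR2 = 707 / 1521 = 0.4648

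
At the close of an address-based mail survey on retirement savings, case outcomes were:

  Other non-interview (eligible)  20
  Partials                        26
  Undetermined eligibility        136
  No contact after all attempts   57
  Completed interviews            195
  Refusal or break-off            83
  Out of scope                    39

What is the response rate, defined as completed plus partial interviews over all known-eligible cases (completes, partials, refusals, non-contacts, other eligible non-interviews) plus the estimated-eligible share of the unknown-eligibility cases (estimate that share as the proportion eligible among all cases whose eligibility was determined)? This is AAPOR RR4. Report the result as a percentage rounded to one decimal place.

43.8%

Num → 195 + 26 = 221
Determined eligible → 195 + 26 + 83 + 57 + 20 = 381
e = 381 / (381 + 39) = 381 / 420 = 0.9071
e × U → 0.9071 × 136 = 123.37
Denominator → 381 + 123.37 = 504.37
RR4 = 221 / 504.37 = 0.4382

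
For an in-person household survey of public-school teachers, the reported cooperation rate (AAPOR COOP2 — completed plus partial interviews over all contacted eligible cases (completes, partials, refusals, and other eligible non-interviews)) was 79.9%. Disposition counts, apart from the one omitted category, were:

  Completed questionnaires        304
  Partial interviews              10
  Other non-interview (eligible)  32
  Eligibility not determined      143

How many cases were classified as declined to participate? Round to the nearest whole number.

47

Num → 304 + 10 = 314
COOP2 = 314 / D = 0.799
D = 314 / 0.799 = 393.0
Remaining denominator categories sum to 346
declined to participate = 393.0 − 346 ≈ 47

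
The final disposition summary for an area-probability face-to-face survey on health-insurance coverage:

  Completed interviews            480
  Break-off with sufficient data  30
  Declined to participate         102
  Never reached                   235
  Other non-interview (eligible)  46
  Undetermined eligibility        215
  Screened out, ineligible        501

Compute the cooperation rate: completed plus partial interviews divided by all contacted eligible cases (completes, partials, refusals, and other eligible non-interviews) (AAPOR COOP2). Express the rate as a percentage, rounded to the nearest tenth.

77.5%

Top: 480 + 30 = 510
Base: 480 + 30 + 102 + 46 = 658
COOP2 = 510 / 658 = 0.7751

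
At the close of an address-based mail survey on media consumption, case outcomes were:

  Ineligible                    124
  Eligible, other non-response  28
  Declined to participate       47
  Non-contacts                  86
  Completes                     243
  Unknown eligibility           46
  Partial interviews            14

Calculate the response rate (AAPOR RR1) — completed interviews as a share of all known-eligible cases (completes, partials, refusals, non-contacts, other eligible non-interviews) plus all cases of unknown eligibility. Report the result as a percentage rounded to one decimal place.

52.4%

Num: 243
Denominator: 243 + 14 + 47 + 86 + 28 + 46 = 464
RR1 = 243 / 464 = 0.5237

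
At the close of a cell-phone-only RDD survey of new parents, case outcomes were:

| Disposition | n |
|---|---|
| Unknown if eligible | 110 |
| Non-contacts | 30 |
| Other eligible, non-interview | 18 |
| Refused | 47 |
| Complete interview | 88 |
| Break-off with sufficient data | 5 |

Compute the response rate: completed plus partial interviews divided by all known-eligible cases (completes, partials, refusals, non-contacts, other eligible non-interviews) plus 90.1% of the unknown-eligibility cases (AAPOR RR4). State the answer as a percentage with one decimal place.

32.4%

Top → 88 + 5 = 93
Eligible (known) → 88 + 5 + 47 + 30 + 18 = 188
Eligible share of unknowns → 0.9010 × 110 = 99.11
Base → 188 + 99.11 = 287.11
RR4 = 93 / 287.11 = 0.3239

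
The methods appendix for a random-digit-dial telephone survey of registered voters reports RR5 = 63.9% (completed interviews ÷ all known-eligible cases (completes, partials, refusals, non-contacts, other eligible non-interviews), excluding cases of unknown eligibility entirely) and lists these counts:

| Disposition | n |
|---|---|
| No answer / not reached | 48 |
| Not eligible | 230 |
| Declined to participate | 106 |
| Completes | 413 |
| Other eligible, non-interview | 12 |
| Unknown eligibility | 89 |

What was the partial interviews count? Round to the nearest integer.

67

RR5 = 413 / D = 0.639
D = 413 / 0.639 = 646.3
Other denominator terms total 579
partial interviews = 646.3 − 579 ≈ 67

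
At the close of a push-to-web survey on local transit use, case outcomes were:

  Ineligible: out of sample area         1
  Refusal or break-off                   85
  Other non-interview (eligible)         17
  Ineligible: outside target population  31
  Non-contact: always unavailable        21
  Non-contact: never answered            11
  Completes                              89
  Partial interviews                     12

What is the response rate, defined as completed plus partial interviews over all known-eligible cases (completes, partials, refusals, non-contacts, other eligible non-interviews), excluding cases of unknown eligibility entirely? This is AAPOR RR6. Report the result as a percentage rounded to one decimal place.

Non-contacts = 11 + 21 = 32
Screened out, ineligible = 31 + 1 = 32
Num: 89 + 12 = 101
Denom: 89 + 12 + 85 + 32 + 17 = 235
RR6 = 101 / 235 = 0.4298

43.0%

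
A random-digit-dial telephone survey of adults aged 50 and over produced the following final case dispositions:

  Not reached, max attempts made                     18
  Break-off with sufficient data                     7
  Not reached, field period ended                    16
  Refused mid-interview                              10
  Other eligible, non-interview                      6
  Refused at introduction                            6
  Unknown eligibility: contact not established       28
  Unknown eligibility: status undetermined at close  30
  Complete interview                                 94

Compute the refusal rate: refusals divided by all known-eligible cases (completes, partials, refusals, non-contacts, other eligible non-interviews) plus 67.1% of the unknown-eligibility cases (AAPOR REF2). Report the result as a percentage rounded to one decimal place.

8.2%

Refusal or break-off = 6 + 10 = 16
No contact after all attempts = 16 + 18 = 34
Eligibility not determined = 28 + 30 = 58
Num → 16
Determined eligible → 94 + 7 + 16 + 34 + 6 = 157
Eligible share of unknowns → 0.6710 × 58 = 38.92
Base → 157 + 38.92 = 195.92
REF2 = 16 / 195.92 = 0.0817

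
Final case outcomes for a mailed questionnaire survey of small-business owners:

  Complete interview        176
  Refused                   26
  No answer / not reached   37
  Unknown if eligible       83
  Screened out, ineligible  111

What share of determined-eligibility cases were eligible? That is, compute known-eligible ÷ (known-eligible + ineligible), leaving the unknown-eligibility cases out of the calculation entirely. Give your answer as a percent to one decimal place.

68.3%

Eligible (known) = 176 + 26 + 37 = 239
e = 239 / (239 + 111) = 239 / 350 = 0.6829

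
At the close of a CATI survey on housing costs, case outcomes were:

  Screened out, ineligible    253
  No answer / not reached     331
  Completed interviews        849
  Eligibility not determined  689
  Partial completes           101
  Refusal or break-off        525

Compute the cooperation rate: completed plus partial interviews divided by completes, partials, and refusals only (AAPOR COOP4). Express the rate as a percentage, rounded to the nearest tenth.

64.4%

Numerator: 849 + 101 = 950
Denominator: 849 + 101 + 525 = 1475
COOP4 = 950 / 1475 = 0.6441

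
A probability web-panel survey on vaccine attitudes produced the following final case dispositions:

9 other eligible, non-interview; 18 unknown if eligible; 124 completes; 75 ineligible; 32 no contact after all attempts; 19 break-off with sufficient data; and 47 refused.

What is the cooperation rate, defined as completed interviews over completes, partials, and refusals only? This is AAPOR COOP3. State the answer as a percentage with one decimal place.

Num → 124
Base → 124 + 19 + 47 = 190
COOP3 = 124 / 190 = 0.6526

65.3%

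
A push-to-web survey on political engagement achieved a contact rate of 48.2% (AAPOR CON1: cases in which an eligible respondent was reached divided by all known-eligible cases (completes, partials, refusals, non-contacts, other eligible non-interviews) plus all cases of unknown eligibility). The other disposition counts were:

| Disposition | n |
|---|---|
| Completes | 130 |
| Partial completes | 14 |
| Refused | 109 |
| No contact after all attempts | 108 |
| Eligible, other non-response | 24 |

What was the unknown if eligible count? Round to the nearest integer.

Num → 130 + 14 + 109 + 24 = 277
CON1 = 277 / D = 0.482
D = 277 / 0.482 = 574.7
Remaining denominator categories sum to 385
unknown if eligible = 574.7 − 385 ≈ 190

190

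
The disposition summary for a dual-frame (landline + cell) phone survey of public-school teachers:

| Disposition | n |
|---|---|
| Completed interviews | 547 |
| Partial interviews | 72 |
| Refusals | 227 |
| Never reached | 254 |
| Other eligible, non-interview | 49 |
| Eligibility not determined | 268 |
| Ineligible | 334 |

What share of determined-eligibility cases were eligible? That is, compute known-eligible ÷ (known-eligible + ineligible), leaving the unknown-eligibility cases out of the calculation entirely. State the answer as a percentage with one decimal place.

Determined eligible = 547 + 72 + 227 + 254 + 49 = 1149
e = 1149 / (1149 + 334) = 1149 / 1483 = 0.7748

77.5%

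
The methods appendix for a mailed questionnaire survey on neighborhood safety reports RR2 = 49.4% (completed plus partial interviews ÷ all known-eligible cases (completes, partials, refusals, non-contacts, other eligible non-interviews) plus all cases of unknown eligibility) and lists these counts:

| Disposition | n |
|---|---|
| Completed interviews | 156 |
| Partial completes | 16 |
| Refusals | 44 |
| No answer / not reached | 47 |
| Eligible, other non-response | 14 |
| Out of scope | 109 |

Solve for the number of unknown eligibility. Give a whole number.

Top → 156 + 16 = 172
RR2 = 172 / D = 0.494
D = 172 / 0.494 = 348.2
Remaining denominator categories sum to 277
unknown eligibility = 348.2 − 277 ≈ 71

71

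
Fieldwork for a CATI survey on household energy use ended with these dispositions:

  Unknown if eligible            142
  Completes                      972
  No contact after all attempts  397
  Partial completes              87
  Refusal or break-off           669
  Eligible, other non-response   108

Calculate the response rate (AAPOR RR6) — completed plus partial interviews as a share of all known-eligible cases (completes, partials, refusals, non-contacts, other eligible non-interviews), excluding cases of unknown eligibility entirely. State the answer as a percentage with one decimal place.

Numerator = 972 + 87 = 1059
Base = 972 + 87 + 669 + 397 + 108 = 2233
RR6 = 1059 / 2233 = 0.4742

47.4%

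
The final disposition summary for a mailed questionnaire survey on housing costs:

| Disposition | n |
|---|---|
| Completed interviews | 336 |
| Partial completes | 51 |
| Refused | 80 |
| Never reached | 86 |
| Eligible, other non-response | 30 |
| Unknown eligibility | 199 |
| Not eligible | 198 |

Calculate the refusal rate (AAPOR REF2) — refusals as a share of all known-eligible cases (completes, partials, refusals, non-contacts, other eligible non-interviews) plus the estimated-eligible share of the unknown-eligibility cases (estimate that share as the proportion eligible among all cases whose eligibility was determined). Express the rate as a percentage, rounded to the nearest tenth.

10.9%

Num = 80
Eligible (known) = 336 + 51 + 80 + 86 + 30 = 583
e = 583 / (583 + 198) = 583 / 781 = 0.7465
Estimated eligible among unknowns = 0.7465 × 199 = 148.55
Base = 583 + 148.55 = 731.55
REF2 = 80 / 731.55 = 0.1094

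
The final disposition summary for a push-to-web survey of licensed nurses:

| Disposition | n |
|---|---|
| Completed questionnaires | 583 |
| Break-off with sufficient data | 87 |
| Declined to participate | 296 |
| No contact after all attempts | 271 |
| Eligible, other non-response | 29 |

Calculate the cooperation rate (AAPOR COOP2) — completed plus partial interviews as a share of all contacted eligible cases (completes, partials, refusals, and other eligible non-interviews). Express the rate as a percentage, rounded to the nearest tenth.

67.3%

Numerator → 583 + 87 = 670
Denominator → 583 + 87 + 296 + 29 = 995
COOP2 = 670 / 995 = 0.6734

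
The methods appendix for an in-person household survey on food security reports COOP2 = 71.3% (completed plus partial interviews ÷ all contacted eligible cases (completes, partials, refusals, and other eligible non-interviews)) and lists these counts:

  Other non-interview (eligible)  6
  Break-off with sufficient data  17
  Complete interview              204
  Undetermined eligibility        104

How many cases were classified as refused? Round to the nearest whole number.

83

Num: 204 + 17 = 221
COOP2 = 221 / D = 0.713
D = 221 / 0.713 = 310.0
Rest of base = 227
refused = 310.0 − 227 ≈ 83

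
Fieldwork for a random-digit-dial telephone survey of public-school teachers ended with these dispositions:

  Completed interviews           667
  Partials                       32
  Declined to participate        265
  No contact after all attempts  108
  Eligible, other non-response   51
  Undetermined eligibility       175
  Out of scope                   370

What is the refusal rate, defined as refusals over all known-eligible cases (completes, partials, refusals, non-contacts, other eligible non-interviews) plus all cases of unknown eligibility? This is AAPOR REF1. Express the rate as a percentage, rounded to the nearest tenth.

Num → 265
Denominator → 667 + 32 + 265 + 108 + 51 + 175 = 1298
REF1 = 265 / 1298 = 0.2042

20.4%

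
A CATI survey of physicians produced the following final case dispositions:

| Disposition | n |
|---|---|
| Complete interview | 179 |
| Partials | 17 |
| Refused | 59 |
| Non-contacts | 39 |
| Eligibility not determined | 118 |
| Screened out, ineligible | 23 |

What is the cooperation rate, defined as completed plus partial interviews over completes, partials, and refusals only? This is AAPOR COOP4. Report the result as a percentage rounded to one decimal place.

Num → 179 + 17 = 196
Denominator → 179 + 17 + 59 = 255
COOP4 = 196 / 255 = 0.7686

76.9%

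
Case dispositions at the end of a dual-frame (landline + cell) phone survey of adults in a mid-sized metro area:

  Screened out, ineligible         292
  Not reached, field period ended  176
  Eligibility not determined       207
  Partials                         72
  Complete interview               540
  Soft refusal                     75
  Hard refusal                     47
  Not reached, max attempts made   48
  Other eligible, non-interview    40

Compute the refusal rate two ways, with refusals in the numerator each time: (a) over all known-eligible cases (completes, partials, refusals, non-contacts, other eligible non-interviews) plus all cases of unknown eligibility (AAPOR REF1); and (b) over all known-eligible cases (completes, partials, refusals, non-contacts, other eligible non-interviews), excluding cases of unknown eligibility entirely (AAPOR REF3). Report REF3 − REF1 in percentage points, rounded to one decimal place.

Refusal or break-off = 47 + 75 = 122
Non-contacts = 176 + 48 = 224
Num = 122
Base = 540 + 72 + 122 + 224 + 40 + 207 = 1205
REF1 = 122 / 1205 = 0.1012
Base = 540 + 72 + 122 + 224 + 40 = 998
REF3 = 122 / 998 = 0.1222
Difference = 12.22 − 10.12 = 2.10 percentage points

2.1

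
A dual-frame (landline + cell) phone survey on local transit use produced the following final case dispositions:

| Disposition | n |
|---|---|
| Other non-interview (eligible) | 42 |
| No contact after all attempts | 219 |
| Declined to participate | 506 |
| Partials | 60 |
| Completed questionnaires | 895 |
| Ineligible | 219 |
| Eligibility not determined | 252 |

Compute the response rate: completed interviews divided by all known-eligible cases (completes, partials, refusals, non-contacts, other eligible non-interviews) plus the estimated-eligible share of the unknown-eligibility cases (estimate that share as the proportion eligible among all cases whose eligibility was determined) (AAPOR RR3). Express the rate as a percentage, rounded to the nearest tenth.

46.0%

Top = 895
Eligible (known) = 895 + 60 + 506 + 219 + 42 = 1722
e = 1722 / (1722 + 219) = 1722 / 1941 = 0.8872
e × U = 0.8872 × 252 = 223.57
Denominator = 1722 + 223.57 = 1945.57
RR3 = 895 / 1945.57 = 0.4600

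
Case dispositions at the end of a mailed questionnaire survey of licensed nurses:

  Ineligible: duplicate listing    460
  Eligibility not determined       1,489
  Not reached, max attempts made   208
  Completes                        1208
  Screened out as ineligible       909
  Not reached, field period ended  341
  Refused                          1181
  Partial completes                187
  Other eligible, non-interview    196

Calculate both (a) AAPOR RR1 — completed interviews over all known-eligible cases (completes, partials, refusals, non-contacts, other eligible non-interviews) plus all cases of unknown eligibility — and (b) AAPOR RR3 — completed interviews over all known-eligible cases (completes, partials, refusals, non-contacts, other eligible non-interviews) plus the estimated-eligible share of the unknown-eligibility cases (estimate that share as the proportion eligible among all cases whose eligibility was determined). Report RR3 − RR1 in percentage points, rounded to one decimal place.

2.5

No answer / not reached = 341 + 208 = 549
Out of scope = 909 + 460 = 1369
Numerator → 1208
Denom → 1208 + 187 + 1181 + 549 + 196 + 1489 = 4810
RR1 = 1208 / 4810 = 0.2511
Determined eligible → 1208 + 187 + 1181 + 549 + 196 = 3321
e = 3321 / (3321 + 1369) = 3321 / 4690 = 0.7081
e × U → 0.7081 × 1489 = 1054.36
Denom → 3321 + 1054.36 = 4375.36
RR3 = 1208 / 4375.36 = 0.2761
Difference = 27.61 − 25.11 = 2.50 percentage points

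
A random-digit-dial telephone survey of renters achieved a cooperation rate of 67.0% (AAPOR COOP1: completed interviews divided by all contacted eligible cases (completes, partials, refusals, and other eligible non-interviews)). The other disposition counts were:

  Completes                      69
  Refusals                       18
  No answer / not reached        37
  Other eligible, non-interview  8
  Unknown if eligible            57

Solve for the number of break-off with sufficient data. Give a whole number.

8

COOP1 = 69 / D = 0.670
D = 69 / 0.670 = 103.0
Remaining denominator categories sum to 95
break-off with sufficient data = 103.0 − 95 ≈ 8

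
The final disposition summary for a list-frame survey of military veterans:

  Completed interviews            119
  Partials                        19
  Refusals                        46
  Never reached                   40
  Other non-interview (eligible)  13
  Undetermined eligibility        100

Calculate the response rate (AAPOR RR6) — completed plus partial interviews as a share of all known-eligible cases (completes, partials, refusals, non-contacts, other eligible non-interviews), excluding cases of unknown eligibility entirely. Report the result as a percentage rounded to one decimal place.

Num = 119 + 19 = 138
Denominator = 119 + 19 + 46 + 40 + 13 = 237
RR6 = 138 / 237 = 0.5823

58.2%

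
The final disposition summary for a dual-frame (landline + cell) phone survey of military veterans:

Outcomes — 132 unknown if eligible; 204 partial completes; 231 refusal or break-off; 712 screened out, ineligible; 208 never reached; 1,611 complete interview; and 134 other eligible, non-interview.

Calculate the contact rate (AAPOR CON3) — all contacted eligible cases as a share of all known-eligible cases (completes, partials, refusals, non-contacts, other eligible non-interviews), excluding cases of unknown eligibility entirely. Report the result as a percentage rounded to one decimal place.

Numerator = 1611 + 204 + 231 + 134 = 2180
Denom = 1611 + 204 + 231 + 208 + 134 = 2388
CON3 = 2180 / 2388 = 0.9129

91.3%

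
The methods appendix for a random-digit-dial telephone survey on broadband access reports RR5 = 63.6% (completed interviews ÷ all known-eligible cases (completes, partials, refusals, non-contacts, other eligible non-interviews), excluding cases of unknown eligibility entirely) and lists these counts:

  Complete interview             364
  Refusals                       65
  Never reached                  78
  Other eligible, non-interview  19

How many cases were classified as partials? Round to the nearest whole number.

46

RR5 = 364 / D = 0.636
D = 364 / 0.636 = 572.3
Other denominator terms total 526
partials = 572.3 − 526 ≈ 46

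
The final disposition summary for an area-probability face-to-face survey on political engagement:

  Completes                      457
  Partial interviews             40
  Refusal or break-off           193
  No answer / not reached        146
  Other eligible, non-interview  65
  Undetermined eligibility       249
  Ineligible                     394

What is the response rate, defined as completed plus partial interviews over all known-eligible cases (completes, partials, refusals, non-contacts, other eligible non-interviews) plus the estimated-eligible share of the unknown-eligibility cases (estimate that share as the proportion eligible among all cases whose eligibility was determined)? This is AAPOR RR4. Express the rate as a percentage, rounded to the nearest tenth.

46.3%

Num → 457 + 40 = 497
Known eligible → 457 + 40 + 193 + 146 + 65 = 901
e = 901 / (901 + 394) = 901 / 1295 = 0.6958
Eligible share of unknowns → 0.6958 × 249 = 173.25
Base → 901 + 173.25 = 1074.25
RR4 = 497 / 1074.25 = 0.4626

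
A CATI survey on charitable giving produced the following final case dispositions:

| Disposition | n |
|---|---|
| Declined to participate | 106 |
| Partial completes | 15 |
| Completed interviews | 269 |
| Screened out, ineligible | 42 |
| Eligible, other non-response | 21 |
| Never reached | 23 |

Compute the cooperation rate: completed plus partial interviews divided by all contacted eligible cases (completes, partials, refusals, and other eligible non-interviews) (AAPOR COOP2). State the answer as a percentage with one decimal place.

69.1%

Top → 269 + 15 = 284
Denom → 269 + 15 + 106 + 21 = 411
COOP2 = 284 / 411 = 0.6910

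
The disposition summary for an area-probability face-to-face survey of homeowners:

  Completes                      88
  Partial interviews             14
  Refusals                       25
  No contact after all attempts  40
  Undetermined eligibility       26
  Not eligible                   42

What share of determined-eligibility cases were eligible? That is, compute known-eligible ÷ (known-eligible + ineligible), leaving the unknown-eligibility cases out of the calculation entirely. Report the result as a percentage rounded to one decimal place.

Eligible (known) → 88 + 14 + 25 + 40 = 167
e = 167 / (167 + 42) = 167 / 209 = 0.7990

79.9%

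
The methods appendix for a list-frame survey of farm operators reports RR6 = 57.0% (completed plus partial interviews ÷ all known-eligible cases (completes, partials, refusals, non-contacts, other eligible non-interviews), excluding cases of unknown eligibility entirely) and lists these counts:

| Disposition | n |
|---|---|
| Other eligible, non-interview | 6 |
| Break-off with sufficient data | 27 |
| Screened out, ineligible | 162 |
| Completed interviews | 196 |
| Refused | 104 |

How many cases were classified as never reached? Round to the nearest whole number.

58

Numerator = 196 + 27 = 223
RR6 = 223 / D = 0.570
D = 223 / 0.570 = 391.2
Rest of base = 333
never reached = 391.2 − 333 ≈ 58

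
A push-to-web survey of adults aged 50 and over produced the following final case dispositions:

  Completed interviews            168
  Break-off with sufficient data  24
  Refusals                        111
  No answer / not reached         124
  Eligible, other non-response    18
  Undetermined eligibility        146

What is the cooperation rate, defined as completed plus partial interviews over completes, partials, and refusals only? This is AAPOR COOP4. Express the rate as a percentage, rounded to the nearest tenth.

63.4%

Top: 168 + 24 = 192
Base: 168 + 24 + 111 = 303
COOP4 = 192 / 303 = 0.6337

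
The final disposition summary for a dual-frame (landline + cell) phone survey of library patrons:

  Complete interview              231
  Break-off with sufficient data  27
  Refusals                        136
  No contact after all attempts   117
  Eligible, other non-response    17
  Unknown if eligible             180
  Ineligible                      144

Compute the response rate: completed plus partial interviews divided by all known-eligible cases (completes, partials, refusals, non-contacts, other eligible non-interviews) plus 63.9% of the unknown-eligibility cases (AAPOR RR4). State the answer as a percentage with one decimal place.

40.1%

Num = 231 + 27 = 258
Determined eligible = 231 + 27 + 136 + 117 + 17 = 528
Eligible share of unknowns = 0.6390 × 180 = 115.02
Denominator = 528 + 115.02 = 643.02
RR4 = 258 / 643.02 = 0.4012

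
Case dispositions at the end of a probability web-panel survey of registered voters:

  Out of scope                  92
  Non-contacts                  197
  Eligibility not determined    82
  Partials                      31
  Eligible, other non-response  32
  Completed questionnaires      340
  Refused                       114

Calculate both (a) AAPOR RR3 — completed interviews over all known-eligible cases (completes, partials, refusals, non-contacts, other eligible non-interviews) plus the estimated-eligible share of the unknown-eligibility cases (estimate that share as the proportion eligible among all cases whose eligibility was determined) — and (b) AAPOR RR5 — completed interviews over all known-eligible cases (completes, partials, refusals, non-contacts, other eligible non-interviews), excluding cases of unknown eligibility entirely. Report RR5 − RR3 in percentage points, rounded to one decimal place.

4.4

Num: 340
Determined eligible: 340 + 31 + 114 + 197 + 32 = 714
e = 714 / (714 + 92) = 714 / 806 = 0.8859
e × U: 0.8859 × 82 = 72.64
Base: 714 + 72.64 = 786.64
RR3 = 340 / 786.64 = 0.4322
Base: 340 + 31 + 114 + 197 + 32 = 714
RR5 = 340 / 714 = 0.4762
Difference = 47.62 − 43.22 = 4.40 percentage points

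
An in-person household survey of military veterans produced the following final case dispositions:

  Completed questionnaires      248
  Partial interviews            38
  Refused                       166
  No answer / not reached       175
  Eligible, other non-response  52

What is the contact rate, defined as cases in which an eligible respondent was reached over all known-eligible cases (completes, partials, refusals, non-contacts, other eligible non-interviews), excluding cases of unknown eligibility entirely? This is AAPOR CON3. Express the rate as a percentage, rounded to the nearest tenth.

74.2%

Top = 248 + 38 + 166 + 52 = 504
Base = 248 + 38 + 166 + 175 + 52 = 679
CON3 = 504 / 679 = 0.7423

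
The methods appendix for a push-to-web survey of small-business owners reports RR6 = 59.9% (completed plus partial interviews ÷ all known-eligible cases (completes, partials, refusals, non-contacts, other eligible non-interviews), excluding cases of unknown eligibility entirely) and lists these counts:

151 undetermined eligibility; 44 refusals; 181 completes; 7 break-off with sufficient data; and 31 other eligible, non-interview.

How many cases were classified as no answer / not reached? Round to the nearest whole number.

51

Numerator: 181 + 7 = 188
RR6 = 188 / D = 0.599
D = 188 / 0.599 = 313.9
Rest of base = 263
no answer / not reached = 313.9 − 263 ≈ 51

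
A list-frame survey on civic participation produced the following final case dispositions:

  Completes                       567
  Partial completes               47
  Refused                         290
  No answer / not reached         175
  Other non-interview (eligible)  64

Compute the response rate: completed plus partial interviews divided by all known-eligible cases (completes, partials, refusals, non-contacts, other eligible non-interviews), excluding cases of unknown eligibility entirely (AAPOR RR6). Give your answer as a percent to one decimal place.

Top: 567 + 47 = 614
Denom: 567 + 47 + 290 + 175 + 64 = 1143
RR6 = 614 / 1143 = 0.5372

53.7%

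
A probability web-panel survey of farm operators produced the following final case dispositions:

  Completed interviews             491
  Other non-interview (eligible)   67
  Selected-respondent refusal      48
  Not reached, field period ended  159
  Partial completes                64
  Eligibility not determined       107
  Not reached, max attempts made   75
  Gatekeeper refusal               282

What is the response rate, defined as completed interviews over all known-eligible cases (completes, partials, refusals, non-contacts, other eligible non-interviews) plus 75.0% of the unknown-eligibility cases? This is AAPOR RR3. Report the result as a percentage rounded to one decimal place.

38.8%

Declined to participate = 282 + 48 = 330
Never reached = 159 + 75 = 234
Num: 491
Eligible (known): 491 + 64 + 330 + 234 + 67 = 1186
Estimated eligible among unknowns: 0.7500 × 107 = 80.25
Denominator: 1186 + 80.25 = 1266.25
RR3 = 491 / 1266.25 = 0.3878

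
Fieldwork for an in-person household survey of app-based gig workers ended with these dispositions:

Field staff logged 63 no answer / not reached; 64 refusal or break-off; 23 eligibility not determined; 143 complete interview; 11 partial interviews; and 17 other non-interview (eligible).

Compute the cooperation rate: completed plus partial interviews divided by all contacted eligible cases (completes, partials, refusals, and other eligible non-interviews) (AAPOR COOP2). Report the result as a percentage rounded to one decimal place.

65.5%

Top → 143 + 11 = 154
Base → 143 + 11 + 64 + 17 = 235
COOP2 = 154 / 235 = 0.6553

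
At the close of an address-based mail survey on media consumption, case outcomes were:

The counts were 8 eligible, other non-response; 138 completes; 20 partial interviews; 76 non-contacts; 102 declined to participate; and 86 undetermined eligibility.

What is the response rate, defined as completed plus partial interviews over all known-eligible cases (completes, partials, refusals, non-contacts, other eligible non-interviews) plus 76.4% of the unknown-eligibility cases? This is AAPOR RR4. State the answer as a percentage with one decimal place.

Top = 138 + 20 = 158
Determined eligible = 138 + 20 + 102 + 76 + 8 = 344
e × U = 0.7640 × 86 = 65.70
Base = 344 + 65.70 = 409.70
RR4 = 158 / 409.70 = 0.3856

38.6%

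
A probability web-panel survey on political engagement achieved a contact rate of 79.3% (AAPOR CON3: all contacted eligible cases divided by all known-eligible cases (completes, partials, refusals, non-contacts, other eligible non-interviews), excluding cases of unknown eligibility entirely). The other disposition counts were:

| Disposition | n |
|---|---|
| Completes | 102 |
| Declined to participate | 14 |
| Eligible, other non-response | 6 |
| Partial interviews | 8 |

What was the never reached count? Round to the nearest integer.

Top: 102 + 8 + 14 + 6 = 130
CON3 = 130 / D = 0.793
D = 130 / 0.793 = 163.9
Remaining denominator categories sum to 130
never reached = 163.9 − 130 ≈ 34

34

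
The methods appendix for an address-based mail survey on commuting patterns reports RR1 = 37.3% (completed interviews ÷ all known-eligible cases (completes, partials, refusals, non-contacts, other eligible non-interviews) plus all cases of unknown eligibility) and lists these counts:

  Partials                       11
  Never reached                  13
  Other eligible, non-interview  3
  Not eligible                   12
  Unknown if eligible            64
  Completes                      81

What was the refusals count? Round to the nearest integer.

45

RR1 = 81 / D = 0.373
D = 81 / 0.373 = 217.2
Other denominator terms total 172
refusals = 217.2 − 172 ≈ 45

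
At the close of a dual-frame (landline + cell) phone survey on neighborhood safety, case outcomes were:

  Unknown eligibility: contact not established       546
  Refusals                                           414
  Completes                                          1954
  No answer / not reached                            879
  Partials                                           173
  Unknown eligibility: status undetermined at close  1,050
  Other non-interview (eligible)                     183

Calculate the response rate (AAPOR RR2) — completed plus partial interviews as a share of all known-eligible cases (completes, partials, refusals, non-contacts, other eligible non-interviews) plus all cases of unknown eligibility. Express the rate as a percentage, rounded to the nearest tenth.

Unknown eligibility = 546 + 1050 = 1596
Num → 1954 + 173 = 2127
Denominator → 1954 + 173 + 414 + 879 + 183 + 1596 = 5199
RR2 = 2127 / 5199 = 0.4091

40.9%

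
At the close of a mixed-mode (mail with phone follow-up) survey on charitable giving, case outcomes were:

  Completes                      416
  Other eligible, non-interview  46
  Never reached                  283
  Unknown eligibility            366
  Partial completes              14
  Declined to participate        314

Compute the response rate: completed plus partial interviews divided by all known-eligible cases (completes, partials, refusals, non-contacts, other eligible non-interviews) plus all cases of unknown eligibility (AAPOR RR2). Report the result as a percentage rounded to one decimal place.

Top = 416 + 14 = 430
Denominator = 416 + 14 + 314 + 283 + 46 + 366 = 1439
RR2 = 430 / 1439 = 0.2988

29.9%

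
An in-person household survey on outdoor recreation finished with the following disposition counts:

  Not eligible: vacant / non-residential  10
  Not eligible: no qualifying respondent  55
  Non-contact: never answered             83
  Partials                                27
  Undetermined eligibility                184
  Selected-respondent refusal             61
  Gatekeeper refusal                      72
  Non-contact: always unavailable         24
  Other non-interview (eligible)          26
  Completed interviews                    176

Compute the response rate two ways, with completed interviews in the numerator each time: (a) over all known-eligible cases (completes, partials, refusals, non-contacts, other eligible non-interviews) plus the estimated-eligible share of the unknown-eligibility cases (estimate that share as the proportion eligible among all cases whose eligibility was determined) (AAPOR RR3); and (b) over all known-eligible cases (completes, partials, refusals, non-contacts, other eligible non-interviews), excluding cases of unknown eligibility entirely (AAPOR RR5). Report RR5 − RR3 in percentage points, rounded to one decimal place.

Refused = 72 + 61 = 133
Never reached = 83 + 24 = 107
Out of scope = 55 + 10 = 65
Num → 176
Eligible (known) → 176 + 27 + 133 + 107 + 26 = 469
e = 469 / (469 + 65) = 469 / 534 = 0.8783
Eligible share of unknowns → 0.8783 × 184 = 161.61
Denom → 469 + 161.61 = 630.61
RR3 = 176 / 630.61 = 0.2791
Denom → 176 + 27 + 133 + 107 + 26 = 469
RR5 = 176 / 469 = 0.3753
Difference = 37.53 − 27.91 = 9.62 percentage points

9.6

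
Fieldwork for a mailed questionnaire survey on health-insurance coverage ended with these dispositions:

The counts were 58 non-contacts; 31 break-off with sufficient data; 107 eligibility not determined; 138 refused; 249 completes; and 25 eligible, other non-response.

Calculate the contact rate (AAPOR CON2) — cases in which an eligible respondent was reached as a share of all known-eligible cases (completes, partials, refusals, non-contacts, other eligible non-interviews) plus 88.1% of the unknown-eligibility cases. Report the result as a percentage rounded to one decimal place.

74.4%

Top = 249 + 31 + 138 + 25 = 443
Known eligible = 249 + 31 + 138 + 58 + 25 = 501
Estimated eligible among unknowns = 0.8810 × 107 = 94.27
Denom = 501 + 94.27 = 595.27
CON2 = 443 / 595.27 = 0.7442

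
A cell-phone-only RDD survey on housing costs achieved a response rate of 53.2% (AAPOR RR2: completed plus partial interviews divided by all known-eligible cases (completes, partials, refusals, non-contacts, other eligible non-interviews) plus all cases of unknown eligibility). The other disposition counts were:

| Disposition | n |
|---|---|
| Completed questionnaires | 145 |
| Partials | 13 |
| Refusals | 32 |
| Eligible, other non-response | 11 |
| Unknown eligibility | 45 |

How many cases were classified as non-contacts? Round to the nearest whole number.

Num = 145 + 13 = 158
RR2 = 158 / D = 0.532
D = 158 / 0.532 = 297.0
Rest of base = 246
non-contacts = 297.0 − 246 ≈ 51

51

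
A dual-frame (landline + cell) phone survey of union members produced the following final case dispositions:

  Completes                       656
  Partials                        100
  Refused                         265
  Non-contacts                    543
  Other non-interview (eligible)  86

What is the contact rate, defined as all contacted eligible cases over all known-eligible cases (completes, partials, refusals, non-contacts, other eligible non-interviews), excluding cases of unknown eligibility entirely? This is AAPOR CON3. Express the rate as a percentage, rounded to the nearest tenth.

67.1%

Numerator: 656 + 100 + 265 + 86 = 1107
Denominator: 656 + 100 + 265 + 543 + 86 = 1650
CON3 = 1107 / 1650 = 0.6709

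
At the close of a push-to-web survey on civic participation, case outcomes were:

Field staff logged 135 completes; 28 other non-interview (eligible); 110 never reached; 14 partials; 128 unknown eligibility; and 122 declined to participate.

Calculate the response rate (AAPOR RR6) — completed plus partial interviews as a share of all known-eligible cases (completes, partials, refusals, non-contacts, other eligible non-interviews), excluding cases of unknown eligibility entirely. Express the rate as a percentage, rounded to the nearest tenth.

36.4%

Top = 135 + 14 = 149
Base = 135 + 14 + 122 + 110 + 28 = 409
RR6 = 149 / 409 = 0.3643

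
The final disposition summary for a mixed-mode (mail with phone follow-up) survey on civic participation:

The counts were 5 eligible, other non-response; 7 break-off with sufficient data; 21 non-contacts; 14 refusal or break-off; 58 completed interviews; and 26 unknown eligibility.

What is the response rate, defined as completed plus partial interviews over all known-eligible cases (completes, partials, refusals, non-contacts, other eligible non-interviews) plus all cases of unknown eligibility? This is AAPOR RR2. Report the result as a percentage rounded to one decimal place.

Top = 58 + 7 = 65
Denom = 58 + 7 + 14 + 21 + 5 + 26 = 131
RR2 = 65 / 131 = 0.4962

49.6%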